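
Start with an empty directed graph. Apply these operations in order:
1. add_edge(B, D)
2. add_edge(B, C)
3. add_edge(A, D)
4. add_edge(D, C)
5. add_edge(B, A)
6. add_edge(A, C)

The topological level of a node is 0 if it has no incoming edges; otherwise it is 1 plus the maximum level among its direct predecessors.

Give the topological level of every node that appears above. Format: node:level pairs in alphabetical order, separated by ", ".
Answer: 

Op 1: add_edge(B, D). Edges now: 1
Op 2: add_edge(B, C). Edges now: 2
Op 3: add_edge(A, D). Edges now: 3
Op 4: add_edge(D, C). Edges now: 4
Op 5: add_edge(B, A). Edges now: 5
Op 6: add_edge(A, C). Edges now: 6
Compute levels (Kahn BFS):
  sources (in-degree 0): B
  process B: level=0
    B->A: in-degree(A)=0, level(A)=1, enqueue
    B->C: in-degree(C)=2, level(C)>=1
    B->D: in-degree(D)=1, level(D)>=1
  process A: level=1
    A->C: in-degree(C)=1, level(C)>=2
    A->D: in-degree(D)=0, level(D)=2, enqueue
  process D: level=2
    D->C: in-degree(C)=0, level(C)=3, enqueue
  process C: level=3
All levels: A:1, B:0, C:3, D:2

Answer: A:1, B:0, C:3, D:2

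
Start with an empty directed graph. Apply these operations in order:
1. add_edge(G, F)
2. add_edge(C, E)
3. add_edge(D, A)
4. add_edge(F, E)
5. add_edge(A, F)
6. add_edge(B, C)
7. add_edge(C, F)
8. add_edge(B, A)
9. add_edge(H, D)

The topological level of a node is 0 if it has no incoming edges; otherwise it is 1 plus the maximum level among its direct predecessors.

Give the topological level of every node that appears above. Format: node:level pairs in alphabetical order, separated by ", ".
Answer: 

Answer: A:2, B:0, C:1, D:1, E:4, F:3, G:0, H:0

Derivation:
Op 1: add_edge(G, F). Edges now: 1
Op 2: add_edge(C, E). Edges now: 2
Op 3: add_edge(D, A). Edges now: 3
Op 4: add_edge(F, E). Edges now: 4
Op 5: add_edge(A, F). Edges now: 5
Op 6: add_edge(B, C). Edges now: 6
Op 7: add_edge(C, F). Edges now: 7
Op 8: add_edge(B, A). Edges now: 8
Op 9: add_edge(H, D). Edges now: 9
Compute levels (Kahn BFS):
  sources (in-degree 0): B, G, H
  process B: level=0
    B->A: in-degree(A)=1, level(A)>=1
    B->C: in-degree(C)=0, level(C)=1, enqueue
  process G: level=0
    G->F: in-degree(F)=2, level(F)>=1
  process H: level=0
    H->D: in-degree(D)=0, level(D)=1, enqueue
  process C: level=1
    C->E: in-degree(E)=1, level(E)>=2
    C->F: in-degree(F)=1, level(F)>=2
  process D: level=1
    D->A: in-degree(A)=0, level(A)=2, enqueue
  process A: level=2
    A->F: in-degree(F)=0, level(F)=3, enqueue
  process F: level=3
    F->E: in-degree(E)=0, level(E)=4, enqueue
  process E: level=4
All levels: A:2, B:0, C:1, D:1, E:4, F:3, G:0, H:0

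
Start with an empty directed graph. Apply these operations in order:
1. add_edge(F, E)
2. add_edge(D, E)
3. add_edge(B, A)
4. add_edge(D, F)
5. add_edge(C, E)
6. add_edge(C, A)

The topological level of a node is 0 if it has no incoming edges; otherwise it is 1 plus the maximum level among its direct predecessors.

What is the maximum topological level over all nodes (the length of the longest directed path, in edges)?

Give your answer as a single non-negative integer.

Answer: 2

Derivation:
Op 1: add_edge(F, E). Edges now: 1
Op 2: add_edge(D, E). Edges now: 2
Op 3: add_edge(B, A). Edges now: 3
Op 4: add_edge(D, F). Edges now: 4
Op 5: add_edge(C, E). Edges now: 5
Op 6: add_edge(C, A). Edges now: 6
Compute levels (Kahn BFS):
  sources (in-degree 0): B, C, D
  process B: level=0
    B->A: in-degree(A)=1, level(A)>=1
  process C: level=0
    C->A: in-degree(A)=0, level(A)=1, enqueue
    C->E: in-degree(E)=2, level(E)>=1
  process D: level=0
    D->E: in-degree(E)=1, level(E)>=1
    D->F: in-degree(F)=0, level(F)=1, enqueue
  process A: level=1
  process F: level=1
    F->E: in-degree(E)=0, level(E)=2, enqueue
  process E: level=2
All levels: A:1, B:0, C:0, D:0, E:2, F:1
max level = 2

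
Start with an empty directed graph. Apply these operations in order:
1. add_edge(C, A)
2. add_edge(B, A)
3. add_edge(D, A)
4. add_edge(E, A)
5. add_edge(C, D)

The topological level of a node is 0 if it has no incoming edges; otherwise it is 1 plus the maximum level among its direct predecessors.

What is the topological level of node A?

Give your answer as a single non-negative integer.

Op 1: add_edge(C, A). Edges now: 1
Op 2: add_edge(B, A). Edges now: 2
Op 3: add_edge(D, A). Edges now: 3
Op 4: add_edge(E, A). Edges now: 4
Op 5: add_edge(C, D). Edges now: 5
Compute levels (Kahn BFS):
  sources (in-degree 0): B, C, E
  process B: level=0
    B->A: in-degree(A)=3, level(A)>=1
  process C: level=0
    C->A: in-degree(A)=2, level(A)>=1
    C->D: in-degree(D)=0, level(D)=1, enqueue
  process E: level=0
    E->A: in-degree(A)=1, level(A)>=1
  process D: level=1
    D->A: in-degree(A)=0, level(A)=2, enqueue
  process A: level=2
All levels: A:2, B:0, C:0, D:1, E:0
level(A) = 2

Answer: 2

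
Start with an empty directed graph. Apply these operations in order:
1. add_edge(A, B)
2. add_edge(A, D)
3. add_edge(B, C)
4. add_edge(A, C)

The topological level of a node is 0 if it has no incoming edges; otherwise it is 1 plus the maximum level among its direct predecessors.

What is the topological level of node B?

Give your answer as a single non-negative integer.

Op 1: add_edge(A, B). Edges now: 1
Op 2: add_edge(A, D). Edges now: 2
Op 3: add_edge(B, C). Edges now: 3
Op 4: add_edge(A, C). Edges now: 4
Compute levels (Kahn BFS):
  sources (in-degree 0): A
  process A: level=0
    A->B: in-degree(B)=0, level(B)=1, enqueue
    A->C: in-degree(C)=1, level(C)>=1
    A->D: in-degree(D)=0, level(D)=1, enqueue
  process B: level=1
    B->C: in-degree(C)=0, level(C)=2, enqueue
  process D: level=1
  process C: level=2
All levels: A:0, B:1, C:2, D:1
level(B) = 1

Answer: 1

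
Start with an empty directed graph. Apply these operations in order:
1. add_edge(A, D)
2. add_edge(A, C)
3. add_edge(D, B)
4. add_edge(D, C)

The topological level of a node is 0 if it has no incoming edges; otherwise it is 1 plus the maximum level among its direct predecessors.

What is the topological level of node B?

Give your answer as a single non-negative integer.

Answer: 2

Derivation:
Op 1: add_edge(A, D). Edges now: 1
Op 2: add_edge(A, C). Edges now: 2
Op 3: add_edge(D, B). Edges now: 3
Op 4: add_edge(D, C). Edges now: 4
Compute levels (Kahn BFS):
  sources (in-degree 0): A
  process A: level=0
    A->C: in-degree(C)=1, level(C)>=1
    A->D: in-degree(D)=0, level(D)=1, enqueue
  process D: level=1
    D->B: in-degree(B)=0, level(B)=2, enqueue
    D->C: in-degree(C)=0, level(C)=2, enqueue
  process B: level=2
  process C: level=2
All levels: A:0, B:2, C:2, D:1
level(B) = 2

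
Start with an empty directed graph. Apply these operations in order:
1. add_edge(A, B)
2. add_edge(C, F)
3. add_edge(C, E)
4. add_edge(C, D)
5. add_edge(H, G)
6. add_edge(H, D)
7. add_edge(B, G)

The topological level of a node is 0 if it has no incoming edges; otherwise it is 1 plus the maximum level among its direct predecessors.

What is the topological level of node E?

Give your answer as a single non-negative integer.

Op 1: add_edge(A, B). Edges now: 1
Op 2: add_edge(C, F). Edges now: 2
Op 3: add_edge(C, E). Edges now: 3
Op 4: add_edge(C, D). Edges now: 4
Op 5: add_edge(H, G). Edges now: 5
Op 6: add_edge(H, D). Edges now: 6
Op 7: add_edge(B, G). Edges now: 7
Compute levels (Kahn BFS):
  sources (in-degree 0): A, C, H
  process A: level=0
    A->B: in-degree(B)=0, level(B)=1, enqueue
  process C: level=0
    C->D: in-degree(D)=1, level(D)>=1
    C->E: in-degree(E)=0, level(E)=1, enqueue
    C->F: in-degree(F)=0, level(F)=1, enqueue
  process H: level=0
    H->D: in-degree(D)=0, level(D)=1, enqueue
    H->G: in-degree(G)=1, level(G)>=1
  process B: level=1
    B->G: in-degree(G)=0, level(G)=2, enqueue
  process E: level=1
  process F: level=1
  process D: level=1
  process G: level=2
All levels: A:0, B:1, C:0, D:1, E:1, F:1, G:2, H:0
level(E) = 1

Answer: 1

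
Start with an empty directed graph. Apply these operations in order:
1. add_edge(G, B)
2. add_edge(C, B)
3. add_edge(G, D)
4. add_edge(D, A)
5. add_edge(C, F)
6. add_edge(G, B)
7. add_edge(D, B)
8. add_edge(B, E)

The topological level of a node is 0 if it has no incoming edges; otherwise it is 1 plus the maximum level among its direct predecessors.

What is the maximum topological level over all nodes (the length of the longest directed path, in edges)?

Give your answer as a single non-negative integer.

Answer: 3

Derivation:
Op 1: add_edge(G, B). Edges now: 1
Op 2: add_edge(C, B). Edges now: 2
Op 3: add_edge(G, D). Edges now: 3
Op 4: add_edge(D, A). Edges now: 4
Op 5: add_edge(C, F). Edges now: 5
Op 6: add_edge(G, B) (duplicate, no change). Edges now: 5
Op 7: add_edge(D, B). Edges now: 6
Op 8: add_edge(B, E). Edges now: 7
Compute levels (Kahn BFS):
  sources (in-degree 0): C, G
  process C: level=0
    C->B: in-degree(B)=2, level(B)>=1
    C->F: in-degree(F)=0, level(F)=1, enqueue
  process G: level=0
    G->B: in-degree(B)=1, level(B)>=1
    G->D: in-degree(D)=0, level(D)=1, enqueue
  process F: level=1
  process D: level=1
    D->A: in-degree(A)=0, level(A)=2, enqueue
    D->B: in-degree(B)=0, level(B)=2, enqueue
  process A: level=2
  process B: level=2
    B->E: in-degree(E)=0, level(E)=3, enqueue
  process E: level=3
All levels: A:2, B:2, C:0, D:1, E:3, F:1, G:0
max level = 3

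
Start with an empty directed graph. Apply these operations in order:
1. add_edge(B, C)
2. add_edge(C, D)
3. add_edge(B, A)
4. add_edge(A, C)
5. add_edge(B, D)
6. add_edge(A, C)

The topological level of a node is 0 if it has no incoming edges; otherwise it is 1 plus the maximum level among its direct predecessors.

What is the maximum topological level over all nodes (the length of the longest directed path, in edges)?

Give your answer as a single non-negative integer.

Op 1: add_edge(B, C). Edges now: 1
Op 2: add_edge(C, D). Edges now: 2
Op 3: add_edge(B, A). Edges now: 3
Op 4: add_edge(A, C). Edges now: 4
Op 5: add_edge(B, D). Edges now: 5
Op 6: add_edge(A, C) (duplicate, no change). Edges now: 5
Compute levels (Kahn BFS):
  sources (in-degree 0): B
  process B: level=0
    B->A: in-degree(A)=0, level(A)=1, enqueue
    B->C: in-degree(C)=1, level(C)>=1
    B->D: in-degree(D)=1, level(D)>=1
  process A: level=1
    A->C: in-degree(C)=0, level(C)=2, enqueue
  process C: level=2
    C->D: in-degree(D)=0, level(D)=3, enqueue
  process D: level=3
All levels: A:1, B:0, C:2, D:3
max level = 3

Answer: 3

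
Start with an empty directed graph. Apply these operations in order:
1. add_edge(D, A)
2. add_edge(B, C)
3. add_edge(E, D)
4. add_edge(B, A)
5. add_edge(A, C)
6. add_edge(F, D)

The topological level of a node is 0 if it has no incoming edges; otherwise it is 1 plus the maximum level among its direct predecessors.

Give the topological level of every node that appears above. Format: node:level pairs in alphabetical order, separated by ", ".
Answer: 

Answer: A:2, B:0, C:3, D:1, E:0, F:0

Derivation:
Op 1: add_edge(D, A). Edges now: 1
Op 2: add_edge(B, C). Edges now: 2
Op 3: add_edge(E, D). Edges now: 3
Op 4: add_edge(B, A). Edges now: 4
Op 5: add_edge(A, C). Edges now: 5
Op 6: add_edge(F, D). Edges now: 6
Compute levels (Kahn BFS):
  sources (in-degree 0): B, E, F
  process B: level=0
    B->A: in-degree(A)=1, level(A)>=1
    B->C: in-degree(C)=1, level(C)>=1
  process E: level=0
    E->D: in-degree(D)=1, level(D)>=1
  process F: level=0
    F->D: in-degree(D)=0, level(D)=1, enqueue
  process D: level=1
    D->A: in-degree(A)=0, level(A)=2, enqueue
  process A: level=2
    A->C: in-degree(C)=0, level(C)=3, enqueue
  process C: level=3
All levels: A:2, B:0, C:3, D:1, E:0, F:0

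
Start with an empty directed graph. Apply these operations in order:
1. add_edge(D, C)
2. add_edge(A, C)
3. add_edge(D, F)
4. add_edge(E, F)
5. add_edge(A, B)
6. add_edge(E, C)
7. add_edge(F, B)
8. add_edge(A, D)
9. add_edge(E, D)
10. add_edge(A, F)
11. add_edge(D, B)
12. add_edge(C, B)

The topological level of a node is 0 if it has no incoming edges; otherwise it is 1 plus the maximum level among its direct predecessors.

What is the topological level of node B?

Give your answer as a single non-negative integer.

Answer: 3

Derivation:
Op 1: add_edge(D, C). Edges now: 1
Op 2: add_edge(A, C). Edges now: 2
Op 3: add_edge(D, F). Edges now: 3
Op 4: add_edge(E, F). Edges now: 4
Op 5: add_edge(A, B). Edges now: 5
Op 6: add_edge(E, C). Edges now: 6
Op 7: add_edge(F, B). Edges now: 7
Op 8: add_edge(A, D). Edges now: 8
Op 9: add_edge(E, D). Edges now: 9
Op 10: add_edge(A, F). Edges now: 10
Op 11: add_edge(D, B). Edges now: 11
Op 12: add_edge(C, B). Edges now: 12
Compute levels (Kahn BFS):
  sources (in-degree 0): A, E
  process A: level=0
    A->B: in-degree(B)=3, level(B)>=1
    A->C: in-degree(C)=2, level(C)>=1
    A->D: in-degree(D)=1, level(D)>=1
    A->F: in-degree(F)=2, level(F)>=1
  process E: level=0
    E->C: in-degree(C)=1, level(C)>=1
    E->D: in-degree(D)=0, level(D)=1, enqueue
    E->F: in-degree(F)=1, level(F)>=1
  process D: level=1
    D->B: in-degree(B)=2, level(B)>=2
    D->C: in-degree(C)=0, level(C)=2, enqueue
    D->F: in-degree(F)=0, level(F)=2, enqueue
  process C: level=2
    C->B: in-degree(B)=1, level(B)>=3
  process F: level=2
    F->B: in-degree(B)=0, level(B)=3, enqueue
  process B: level=3
All levels: A:0, B:3, C:2, D:1, E:0, F:2
level(B) = 3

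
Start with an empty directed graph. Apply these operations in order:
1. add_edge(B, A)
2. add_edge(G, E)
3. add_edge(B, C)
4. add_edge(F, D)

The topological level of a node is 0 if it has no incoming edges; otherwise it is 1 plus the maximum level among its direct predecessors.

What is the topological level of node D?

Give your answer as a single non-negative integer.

Answer: 1

Derivation:
Op 1: add_edge(B, A). Edges now: 1
Op 2: add_edge(G, E). Edges now: 2
Op 3: add_edge(B, C). Edges now: 3
Op 4: add_edge(F, D). Edges now: 4
Compute levels (Kahn BFS):
  sources (in-degree 0): B, F, G
  process B: level=0
    B->A: in-degree(A)=0, level(A)=1, enqueue
    B->C: in-degree(C)=0, level(C)=1, enqueue
  process F: level=0
    F->D: in-degree(D)=0, level(D)=1, enqueue
  process G: level=0
    G->E: in-degree(E)=0, level(E)=1, enqueue
  process A: level=1
  process C: level=1
  process D: level=1
  process E: level=1
All levels: A:1, B:0, C:1, D:1, E:1, F:0, G:0
level(D) = 1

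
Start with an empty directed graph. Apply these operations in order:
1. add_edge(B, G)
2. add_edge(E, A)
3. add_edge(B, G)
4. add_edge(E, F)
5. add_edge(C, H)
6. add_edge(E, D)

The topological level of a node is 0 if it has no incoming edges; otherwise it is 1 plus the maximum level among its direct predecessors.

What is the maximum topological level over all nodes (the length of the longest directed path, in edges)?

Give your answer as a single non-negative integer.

Op 1: add_edge(B, G). Edges now: 1
Op 2: add_edge(E, A). Edges now: 2
Op 3: add_edge(B, G) (duplicate, no change). Edges now: 2
Op 4: add_edge(E, F). Edges now: 3
Op 5: add_edge(C, H). Edges now: 4
Op 6: add_edge(E, D). Edges now: 5
Compute levels (Kahn BFS):
  sources (in-degree 0): B, C, E
  process B: level=0
    B->G: in-degree(G)=0, level(G)=1, enqueue
  process C: level=0
    C->H: in-degree(H)=0, level(H)=1, enqueue
  process E: level=0
    E->A: in-degree(A)=0, level(A)=1, enqueue
    E->D: in-degree(D)=0, level(D)=1, enqueue
    E->F: in-degree(F)=0, level(F)=1, enqueue
  process G: level=1
  process H: level=1
  process A: level=1
  process D: level=1
  process F: level=1
All levels: A:1, B:0, C:0, D:1, E:0, F:1, G:1, H:1
max level = 1

Answer: 1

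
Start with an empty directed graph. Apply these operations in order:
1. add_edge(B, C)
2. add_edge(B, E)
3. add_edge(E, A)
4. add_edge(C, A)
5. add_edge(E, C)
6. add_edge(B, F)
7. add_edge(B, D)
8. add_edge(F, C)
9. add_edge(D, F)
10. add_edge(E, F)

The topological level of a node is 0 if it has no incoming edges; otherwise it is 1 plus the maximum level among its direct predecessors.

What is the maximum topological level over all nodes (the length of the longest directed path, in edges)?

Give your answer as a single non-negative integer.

Op 1: add_edge(B, C). Edges now: 1
Op 2: add_edge(B, E). Edges now: 2
Op 3: add_edge(E, A). Edges now: 3
Op 4: add_edge(C, A). Edges now: 4
Op 5: add_edge(E, C). Edges now: 5
Op 6: add_edge(B, F). Edges now: 6
Op 7: add_edge(B, D). Edges now: 7
Op 8: add_edge(F, C). Edges now: 8
Op 9: add_edge(D, F). Edges now: 9
Op 10: add_edge(E, F). Edges now: 10
Compute levels (Kahn BFS):
  sources (in-degree 0): B
  process B: level=0
    B->C: in-degree(C)=2, level(C)>=1
    B->D: in-degree(D)=0, level(D)=1, enqueue
    B->E: in-degree(E)=0, level(E)=1, enqueue
    B->F: in-degree(F)=2, level(F)>=1
  process D: level=1
    D->F: in-degree(F)=1, level(F)>=2
  process E: level=1
    E->A: in-degree(A)=1, level(A)>=2
    E->C: in-degree(C)=1, level(C)>=2
    E->F: in-degree(F)=0, level(F)=2, enqueue
  process F: level=2
    F->C: in-degree(C)=0, level(C)=3, enqueue
  process C: level=3
    C->A: in-degree(A)=0, level(A)=4, enqueue
  process A: level=4
All levels: A:4, B:0, C:3, D:1, E:1, F:2
max level = 4

Answer: 4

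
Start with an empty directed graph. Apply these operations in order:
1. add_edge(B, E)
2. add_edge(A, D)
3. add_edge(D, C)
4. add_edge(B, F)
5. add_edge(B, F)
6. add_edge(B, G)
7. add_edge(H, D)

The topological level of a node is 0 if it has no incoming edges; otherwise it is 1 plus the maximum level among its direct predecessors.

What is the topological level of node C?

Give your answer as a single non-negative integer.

Op 1: add_edge(B, E). Edges now: 1
Op 2: add_edge(A, D). Edges now: 2
Op 3: add_edge(D, C). Edges now: 3
Op 4: add_edge(B, F). Edges now: 4
Op 5: add_edge(B, F) (duplicate, no change). Edges now: 4
Op 6: add_edge(B, G). Edges now: 5
Op 7: add_edge(H, D). Edges now: 6
Compute levels (Kahn BFS):
  sources (in-degree 0): A, B, H
  process A: level=0
    A->D: in-degree(D)=1, level(D)>=1
  process B: level=0
    B->E: in-degree(E)=0, level(E)=1, enqueue
    B->F: in-degree(F)=0, level(F)=1, enqueue
    B->G: in-degree(G)=0, level(G)=1, enqueue
  process H: level=0
    H->D: in-degree(D)=0, level(D)=1, enqueue
  process E: level=1
  process F: level=1
  process G: level=1
  process D: level=1
    D->C: in-degree(C)=0, level(C)=2, enqueue
  process C: level=2
All levels: A:0, B:0, C:2, D:1, E:1, F:1, G:1, H:0
level(C) = 2

Answer: 2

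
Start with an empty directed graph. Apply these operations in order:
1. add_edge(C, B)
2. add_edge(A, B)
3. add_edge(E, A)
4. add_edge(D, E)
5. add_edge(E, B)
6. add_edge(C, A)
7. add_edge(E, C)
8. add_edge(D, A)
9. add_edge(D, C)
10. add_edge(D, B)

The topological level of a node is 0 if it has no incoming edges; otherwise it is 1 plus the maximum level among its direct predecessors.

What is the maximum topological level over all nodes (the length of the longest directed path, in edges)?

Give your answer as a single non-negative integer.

Op 1: add_edge(C, B). Edges now: 1
Op 2: add_edge(A, B). Edges now: 2
Op 3: add_edge(E, A). Edges now: 3
Op 4: add_edge(D, E). Edges now: 4
Op 5: add_edge(E, B). Edges now: 5
Op 6: add_edge(C, A). Edges now: 6
Op 7: add_edge(E, C). Edges now: 7
Op 8: add_edge(D, A). Edges now: 8
Op 9: add_edge(D, C). Edges now: 9
Op 10: add_edge(D, B). Edges now: 10
Compute levels (Kahn BFS):
  sources (in-degree 0): D
  process D: level=0
    D->A: in-degree(A)=2, level(A)>=1
    D->B: in-degree(B)=3, level(B)>=1
    D->C: in-degree(C)=1, level(C)>=1
    D->E: in-degree(E)=0, level(E)=1, enqueue
  process E: level=1
    E->A: in-degree(A)=1, level(A)>=2
    E->B: in-degree(B)=2, level(B)>=2
    E->C: in-degree(C)=0, level(C)=2, enqueue
  process C: level=2
    C->A: in-degree(A)=0, level(A)=3, enqueue
    C->B: in-degree(B)=1, level(B)>=3
  process A: level=3
    A->B: in-degree(B)=0, level(B)=4, enqueue
  process B: level=4
All levels: A:3, B:4, C:2, D:0, E:1
max level = 4

Answer: 4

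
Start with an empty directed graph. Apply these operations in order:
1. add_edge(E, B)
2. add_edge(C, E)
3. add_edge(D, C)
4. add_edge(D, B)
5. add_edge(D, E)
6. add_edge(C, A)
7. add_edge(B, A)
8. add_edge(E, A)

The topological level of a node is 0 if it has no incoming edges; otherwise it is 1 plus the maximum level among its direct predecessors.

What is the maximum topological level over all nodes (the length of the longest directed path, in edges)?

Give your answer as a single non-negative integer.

Answer: 4

Derivation:
Op 1: add_edge(E, B). Edges now: 1
Op 2: add_edge(C, E). Edges now: 2
Op 3: add_edge(D, C). Edges now: 3
Op 4: add_edge(D, B). Edges now: 4
Op 5: add_edge(D, E). Edges now: 5
Op 6: add_edge(C, A). Edges now: 6
Op 7: add_edge(B, A). Edges now: 7
Op 8: add_edge(E, A). Edges now: 8
Compute levels (Kahn BFS):
  sources (in-degree 0): D
  process D: level=0
    D->B: in-degree(B)=1, level(B)>=1
    D->C: in-degree(C)=0, level(C)=1, enqueue
    D->E: in-degree(E)=1, level(E)>=1
  process C: level=1
    C->A: in-degree(A)=2, level(A)>=2
    C->E: in-degree(E)=0, level(E)=2, enqueue
  process E: level=2
    E->A: in-degree(A)=1, level(A)>=3
    E->B: in-degree(B)=0, level(B)=3, enqueue
  process B: level=3
    B->A: in-degree(A)=0, level(A)=4, enqueue
  process A: level=4
All levels: A:4, B:3, C:1, D:0, E:2
max level = 4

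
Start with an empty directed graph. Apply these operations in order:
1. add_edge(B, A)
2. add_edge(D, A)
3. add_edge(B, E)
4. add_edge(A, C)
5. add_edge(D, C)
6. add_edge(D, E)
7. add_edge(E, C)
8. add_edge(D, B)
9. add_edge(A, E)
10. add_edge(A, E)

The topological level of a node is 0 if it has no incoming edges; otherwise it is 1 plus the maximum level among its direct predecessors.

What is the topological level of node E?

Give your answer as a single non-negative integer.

Answer: 3

Derivation:
Op 1: add_edge(B, A). Edges now: 1
Op 2: add_edge(D, A). Edges now: 2
Op 3: add_edge(B, E). Edges now: 3
Op 4: add_edge(A, C). Edges now: 4
Op 5: add_edge(D, C). Edges now: 5
Op 6: add_edge(D, E). Edges now: 6
Op 7: add_edge(E, C). Edges now: 7
Op 8: add_edge(D, B). Edges now: 8
Op 9: add_edge(A, E). Edges now: 9
Op 10: add_edge(A, E) (duplicate, no change). Edges now: 9
Compute levels (Kahn BFS):
  sources (in-degree 0): D
  process D: level=0
    D->A: in-degree(A)=1, level(A)>=1
    D->B: in-degree(B)=0, level(B)=1, enqueue
    D->C: in-degree(C)=2, level(C)>=1
    D->E: in-degree(E)=2, level(E)>=1
  process B: level=1
    B->A: in-degree(A)=0, level(A)=2, enqueue
    B->E: in-degree(E)=1, level(E)>=2
  process A: level=2
    A->C: in-degree(C)=1, level(C)>=3
    A->E: in-degree(E)=0, level(E)=3, enqueue
  process E: level=3
    E->C: in-degree(C)=0, level(C)=4, enqueue
  process C: level=4
All levels: A:2, B:1, C:4, D:0, E:3
level(E) = 3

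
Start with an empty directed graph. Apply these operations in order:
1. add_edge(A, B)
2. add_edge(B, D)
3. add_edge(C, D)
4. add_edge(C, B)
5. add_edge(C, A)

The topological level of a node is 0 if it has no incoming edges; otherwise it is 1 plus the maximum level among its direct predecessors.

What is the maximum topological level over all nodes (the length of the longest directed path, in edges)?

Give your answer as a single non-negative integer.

Op 1: add_edge(A, B). Edges now: 1
Op 2: add_edge(B, D). Edges now: 2
Op 3: add_edge(C, D). Edges now: 3
Op 4: add_edge(C, B). Edges now: 4
Op 5: add_edge(C, A). Edges now: 5
Compute levels (Kahn BFS):
  sources (in-degree 0): C
  process C: level=0
    C->A: in-degree(A)=0, level(A)=1, enqueue
    C->B: in-degree(B)=1, level(B)>=1
    C->D: in-degree(D)=1, level(D)>=1
  process A: level=1
    A->B: in-degree(B)=0, level(B)=2, enqueue
  process B: level=2
    B->D: in-degree(D)=0, level(D)=3, enqueue
  process D: level=3
All levels: A:1, B:2, C:0, D:3
max level = 3

Answer: 3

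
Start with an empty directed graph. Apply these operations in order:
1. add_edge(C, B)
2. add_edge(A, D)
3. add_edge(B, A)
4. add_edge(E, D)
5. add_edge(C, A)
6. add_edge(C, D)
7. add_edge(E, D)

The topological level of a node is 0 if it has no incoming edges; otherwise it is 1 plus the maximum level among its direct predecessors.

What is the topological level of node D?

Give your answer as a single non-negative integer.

Answer: 3

Derivation:
Op 1: add_edge(C, B). Edges now: 1
Op 2: add_edge(A, D). Edges now: 2
Op 3: add_edge(B, A). Edges now: 3
Op 4: add_edge(E, D). Edges now: 4
Op 5: add_edge(C, A). Edges now: 5
Op 6: add_edge(C, D). Edges now: 6
Op 7: add_edge(E, D) (duplicate, no change). Edges now: 6
Compute levels (Kahn BFS):
  sources (in-degree 0): C, E
  process C: level=0
    C->A: in-degree(A)=1, level(A)>=1
    C->B: in-degree(B)=0, level(B)=1, enqueue
    C->D: in-degree(D)=2, level(D)>=1
  process E: level=0
    E->D: in-degree(D)=1, level(D)>=1
  process B: level=1
    B->A: in-degree(A)=0, level(A)=2, enqueue
  process A: level=2
    A->D: in-degree(D)=0, level(D)=3, enqueue
  process D: level=3
All levels: A:2, B:1, C:0, D:3, E:0
level(D) = 3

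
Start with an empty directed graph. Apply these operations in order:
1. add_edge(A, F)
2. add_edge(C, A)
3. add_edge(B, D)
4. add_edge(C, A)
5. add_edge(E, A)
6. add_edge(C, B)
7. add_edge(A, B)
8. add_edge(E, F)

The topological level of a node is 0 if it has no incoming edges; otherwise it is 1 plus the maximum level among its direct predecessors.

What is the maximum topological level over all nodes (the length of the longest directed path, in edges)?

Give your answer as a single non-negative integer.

Answer: 3

Derivation:
Op 1: add_edge(A, F). Edges now: 1
Op 2: add_edge(C, A). Edges now: 2
Op 3: add_edge(B, D). Edges now: 3
Op 4: add_edge(C, A) (duplicate, no change). Edges now: 3
Op 5: add_edge(E, A). Edges now: 4
Op 6: add_edge(C, B). Edges now: 5
Op 7: add_edge(A, B). Edges now: 6
Op 8: add_edge(E, F). Edges now: 7
Compute levels (Kahn BFS):
  sources (in-degree 0): C, E
  process C: level=0
    C->A: in-degree(A)=1, level(A)>=1
    C->B: in-degree(B)=1, level(B)>=1
  process E: level=0
    E->A: in-degree(A)=0, level(A)=1, enqueue
    E->F: in-degree(F)=1, level(F)>=1
  process A: level=1
    A->B: in-degree(B)=0, level(B)=2, enqueue
    A->F: in-degree(F)=0, level(F)=2, enqueue
  process B: level=2
    B->D: in-degree(D)=0, level(D)=3, enqueue
  process F: level=2
  process D: level=3
All levels: A:1, B:2, C:0, D:3, E:0, F:2
max level = 3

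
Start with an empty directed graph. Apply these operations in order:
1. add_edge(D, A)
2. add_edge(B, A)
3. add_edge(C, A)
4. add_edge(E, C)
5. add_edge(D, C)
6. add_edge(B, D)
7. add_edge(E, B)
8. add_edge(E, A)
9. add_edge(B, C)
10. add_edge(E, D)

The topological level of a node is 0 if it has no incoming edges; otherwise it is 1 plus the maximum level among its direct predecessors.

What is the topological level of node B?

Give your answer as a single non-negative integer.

Op 1: add_edge(D, A). Edges now: 1
Op 2: add_edge(B, A). Edges now: 2
Op 3: add_edge(C, A). Edges now: 3
Op 4: add_edge(E, C). Edges now: 4
Op 5: add_edge(D, C). Edges now: 5
Op 6: add_edge(B, D). Edges now: 6
Op 7: add_edge(E, B). Edges now: 7
Op 8: add_edge(E, A). Edges now: 8
Op 9: add_edge(B, C). Edges now: 9
Op 10: add_edge(E, D). Edges now: 10
Compute levels (Kahn BFS):
  sources (in-degree 0): E
  process E: level=0
    E->A: in-degree(A)=3, level(A)>=1
    E->B: in-degree(B)=0, level(B)=1, enqueue
    E->C: in-degree(C)=2, level(C)>=1
    E->D: in-degree(D)=1, level(D)>=1
  process B: level=1
    B->A: in-degree(A)=2, level(A)>=2
    B->C: in-degree(C)=1, level(C)>=2
    B->D: in-degree(D)=0, level(D)=2, enqueue
  process D: level=2
    D->A: in-degree(A)=1, level(A)>=3
    D->C: in-degree(C)=0, level(C)=3, enqueue
  process C: level=3
    C->A: in-degree(A)=0, level(A)=4, enqueue
  process A: level=4
All levels: A:4, B:1, C:3, D:2, E:0
level(B) = 1

Answer: 1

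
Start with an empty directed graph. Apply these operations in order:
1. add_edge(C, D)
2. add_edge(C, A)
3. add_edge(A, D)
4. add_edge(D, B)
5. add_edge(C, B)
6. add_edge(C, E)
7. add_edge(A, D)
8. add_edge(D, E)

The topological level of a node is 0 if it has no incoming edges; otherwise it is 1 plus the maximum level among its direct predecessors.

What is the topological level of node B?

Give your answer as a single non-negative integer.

Op 1: add_edge(C, D). Edges now: 1
Op 2: add_edge(C, A). Edges now: 2
Op 3: add_edge(A, D). Edges now: 3
Op 4: add_edge(D, B). Edges now: 4
Op 5: add_edge(C, B). Edges now: 5
Op 6: add_edge(C, E). Edges now: 6
Op 7: add_edge(A, D) (duplicate, no change). Edges now: 6
Op 8: add_edge(D, E). Edges now: 7
Compute levels (Kahn BFS):
  sources (in-degree 0): C
  process C: level=0
    C->A: in-degree(A)=0, level(A)=1, enqueue
    C->B: in-degree(B)=1, level(B)>=1
    C->D: in-degree(D)=1, level(D)>=1
    C->E: in-degree(E)=1, level(E)>=1
  process A: level=1
    A->D: in-degree(D)=0, level(D)=2, enqueue
  process D: level=2
    D->B: in-degree(B)=0, level(B)=3, enqueue
    D->E: in-degree(E)=0, level(E)=3, enqueue
  process B: level=3
  process E: level=3
All levels: A:1, B:3, C:0, D:2, E:3
level(B) = 3

Answer: 3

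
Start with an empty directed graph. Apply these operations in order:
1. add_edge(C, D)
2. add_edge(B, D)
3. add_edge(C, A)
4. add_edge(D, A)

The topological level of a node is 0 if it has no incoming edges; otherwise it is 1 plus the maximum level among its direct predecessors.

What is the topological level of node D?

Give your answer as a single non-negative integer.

Op 1: add_edge(C, D). Edges now: 1
Op 2: add_edge(B, D). Edges now: 2
Op 3: add_edge(C, A). Edges now: 3
Op 4: add_edge(D, A). Edges now: 4
Compute levels (Kahn BFS):
  sources (in-degree 0): B, C
  process B: level=0
    B->D: in-degree(D)=1, level(D)>=1
  process C: level=0
    C->A: in-degree(A)=1, level(A)>=1
    C->D: in-degree(D)=0, level(D)=1, enqueue
  process D: level=1
    D->A: in-degree(A)=0, level(A)=2, enqueue
  process A: level=2
All levels: A:2, B:0, C:0, D:1
level(D) = 1

Answer: 1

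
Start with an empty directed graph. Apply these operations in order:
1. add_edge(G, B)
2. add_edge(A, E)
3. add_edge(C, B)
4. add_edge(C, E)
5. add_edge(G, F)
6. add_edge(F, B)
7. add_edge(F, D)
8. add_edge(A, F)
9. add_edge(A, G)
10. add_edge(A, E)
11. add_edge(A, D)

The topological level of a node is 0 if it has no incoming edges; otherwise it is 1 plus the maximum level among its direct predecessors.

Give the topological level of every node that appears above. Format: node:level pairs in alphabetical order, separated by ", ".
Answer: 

Op 1: add_edge(G, B). Edges now: 1
Op 2: add_edge(A, E). Edges now: 2
Op 3: add_edge(C, B). Edges now: 3
Op 4: add_edge(C, E). Edges now: 4
Op 5: add_edge(G, F). Edges now: 5
Op 6: add_edge(F, B). Edges now: 6
Op 7: add_edge(F, D). Edges now: 7
Op 8: add_edge(A, F). Edges now: 8
Op 9: add_edge(A, G). Edges now: 9
Op 10: add_edge(A, E) (duplicate, no change). Edges now: 9
Op 11: add_edge(A, D). Edges now: 10
Compute levels (Kahn BFS):
  sources (in-degree 0): A, C
  process A: level=0
    A->D: in-degree(D)=1, level(D)>=1
    A->E: in-degree(E)=1, level(E)>=1
    A->F: in-degree(F)=1, level(F)>=1
    A->G: in-degree(G)=0, level(G)=1, enqueue
  process C: level=0
    C->B: in-degree(B)=2, level(B)>=1
    C->E: in-degree(E)=0, level(E)=1, enqueue
  process G: level=1
    G->B: in-degree(B)=1, level(B)>=2
    G->F: in-degree(F)=0, level(F)=2, enqueue
  process E: level=1
  process F: level=2
    F->B: in-degree(B)=0, level(B)=3, enqueue
    F->D: in-degree(D)=0, level(D)=3, enqueue
  process B: level=3
  process D: level=3
All levels: A:0, B:3, C:0, D:3, E:1, F:2, G:1

Answer: A:0, B:3, C:0, D:3, E:1, F:2, G:1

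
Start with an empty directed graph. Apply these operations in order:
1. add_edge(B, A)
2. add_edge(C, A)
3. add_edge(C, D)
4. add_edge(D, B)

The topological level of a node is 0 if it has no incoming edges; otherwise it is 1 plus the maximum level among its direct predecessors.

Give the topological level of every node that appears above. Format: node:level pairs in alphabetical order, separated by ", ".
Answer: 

Op 1: add_edge(B, A). Edges now: 1
Op 2: add_edge(C, A). Edges now: 2
Op 3: add_edge(C, D). Edges now: 3
Op 4: add_edge(D, B). Edges now: 4
Compute levels (Kahn BFS):
  sources (in-degree 0): C
  process C: level=0
    C->A: in-degree(A)=1, level(A)>=1
    C->D: in-degree(D)=0, level(D)=1, enqueue
  process D: level=1
    D->B: in-degree(B)=0, level(B)=2, enqueue
  process B: level=2
    B->A: in-degree(A)=0, level(A)=3, enqueue
  process A: level=3
All levels: A:3, B:2, C:0, D:1

Answer: A:3, B:2, C:0, D:1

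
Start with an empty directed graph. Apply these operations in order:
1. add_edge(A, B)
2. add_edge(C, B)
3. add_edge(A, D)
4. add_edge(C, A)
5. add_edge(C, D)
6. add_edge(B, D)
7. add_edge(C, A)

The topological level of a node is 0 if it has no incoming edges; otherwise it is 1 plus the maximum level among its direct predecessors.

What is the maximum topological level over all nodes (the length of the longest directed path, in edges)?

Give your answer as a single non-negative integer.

Answer: 3

Derivation:
Op 1: add_edge(A, B). Edges now: 1
Op 2: add_edge(C, B). Edges now: 2
Op 3: add_edge(A, D). Edges now: 3
Op 4: add_edge(C, A). Edges now: 4
Op 5: add_edge(C, D). Edges now: 5
Op 6: add_edge(B, D). Edges now: 6
Op 7: add_edge(C, A) (duplicate, no change). Edges now: 6
Compute levels (Kahn BFS):
  sources (in-degree 0): C
  process C: level=0
    C->A: in-degree(A)=0, level(A)=1, enqueue
    C->B: in-degree(B)=1, level(B)>=1
    C->D: in-degree(D)=2, level(D)>=1
  process A: level=1
    A->B: in-degree(B)=0, level(B)=2, enqueue
    A->D: in-degree(D)=1, level(D)>=2
  process B: level=2
    B->D: in-degree(D)=0, level(D)=3, enqueue
  process D: level=3
All levels: A:1, B:2, C:0, D:3
max level = 3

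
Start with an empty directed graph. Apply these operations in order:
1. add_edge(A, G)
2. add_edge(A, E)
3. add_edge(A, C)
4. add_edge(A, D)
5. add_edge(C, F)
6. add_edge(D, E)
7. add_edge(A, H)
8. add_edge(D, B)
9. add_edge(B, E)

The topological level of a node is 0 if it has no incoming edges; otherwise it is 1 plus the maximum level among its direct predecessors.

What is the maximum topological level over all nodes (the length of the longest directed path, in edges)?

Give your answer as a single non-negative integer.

Answer: 3

Derivation:
Op 1: add_edge(A, G). Edges now: 1
Op 2: add_edge(A, E). Edges now: 2
Op 3: add_edge(A, C). Edges now: 3
Op 4: add_edge(A, D). Edges now: 4
Op 5: add_edge(C, F). Edges now: 5
Op 6: add_edge(D, E). Edges now: 6
Op 7: add_edge(A, H). Edges now: 7
Op 8: add_edge(D, B). Edges now: 8
Op 9: add_edge(B, E). Edges now: 9
Compute levels (Kahn BFS):
  sources (in-degree 0): A
  process A: level=0
    A->C: in-degree(C)=0, level(C)=1, enqueue
    A->D: in-degree(D)=0, level(D)=1, enqueue
    A->E: in-degree(E)=2, level(E)>=1
    A->G: in-degree(G)=0, level(G)=1, enqueue
    A->H: in-degree(H)=0, level(H)=1, enqueue
  process C: level=1
    C->F: in-degree(F)=0, level(F)=2, enqueue
  process D: level=1
    D->B: in-degree(B)=0, level(B)=2, enqueue
    D->E: in-degree(E)=1, level(E)>=2
  process G: level=1
  process H: level=1
  process F: level=2
  process B: level=2
    B->E: in-degree(E)=0, level(E)=3, enqueue
  process E: level=3
All levels: A:0, B:2, C:1, D:1, E:3, F:2, G:1, H:1
max level = 3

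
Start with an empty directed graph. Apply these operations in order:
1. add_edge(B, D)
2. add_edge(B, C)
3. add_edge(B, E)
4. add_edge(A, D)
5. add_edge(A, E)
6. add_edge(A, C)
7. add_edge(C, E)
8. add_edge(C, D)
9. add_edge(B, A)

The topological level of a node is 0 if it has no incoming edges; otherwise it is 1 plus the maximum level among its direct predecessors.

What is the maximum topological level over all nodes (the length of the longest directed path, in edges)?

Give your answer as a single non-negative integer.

Answer: 3

Derivation:
Op 1: add_edge(B, D). Edges now: 1
Op 2: add_edge(B, C). Edges now: 2
Op 3: add_edge(B, E). Edges now: 3
Op 4: add_edge(A, D). Edges now: 4
Op 5: add_edge(A, E). Edges now: 5
Op 6: add_edge(A, C). Edges now: 6
Op 7: add_edge(C, E). Edges now: 7
Op 8: add_edge(C, D). Edges now: 8
Op 9: add_edge(B, A). Edges now: 9
Compute levels (Kahn BFS):
  sources (in-degree 0): B
  process B: level=0
    B->A: in-degree(A)=0, level(A)=1, enqueue
    B->C: in-degree(C)=1, level(C)>=1
    B->D: in-degree(D)=2, level(D)>=1
    B->E: in-degree(E)=2, level(E)>=1
  process A: level=1
    A->C: in-degree(C)=0, level(C)=2, enqueue
    A->D: in-degree(D)=1, level(D)>=2
    A->E: in-degree(E)=1, level(E)>=2
  process C: level=2
    C->D: in-degree(D)=0, level(D)=3, enqueue
    C->E: in-degree(E)=0, level(E)=3, enqueue
  process D: level=3
  process E: level=3
All levels: A:1, B:0, C:2, D:3, E:3
max level = 3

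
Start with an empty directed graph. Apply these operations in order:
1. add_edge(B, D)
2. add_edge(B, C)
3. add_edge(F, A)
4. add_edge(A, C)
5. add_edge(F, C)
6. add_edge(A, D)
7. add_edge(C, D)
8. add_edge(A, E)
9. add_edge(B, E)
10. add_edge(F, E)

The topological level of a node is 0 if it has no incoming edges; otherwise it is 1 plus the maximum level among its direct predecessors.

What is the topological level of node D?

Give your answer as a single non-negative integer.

Answer: 3

Derivation:
Op 1: add_edge(B, D). Edges now: 1
Op 2: add_edge(B, C). Edges now: 2
Op 3: add_edge(F, A). Edges now: 3
Op 4: add_edge(A, C). Edges now: 4
Op 5: add_edge(F, C). Edges now: 5
Op 6: add_edge(A, D). Edges now: 6
Op 7: add_edge(C, D). Edges now: 7
Op 8: add_edge(A, E). Edges now: 8
Op 9: add_edge(B, E). Edges now: 9
Op 10: add_edge(F, E). Edges now: 10
Compute levels (Kahn BFS):
  sources (in-degree 0): B, F
  process B: level=0
    B->C: in-degree(C)=2, level(C)>=1
    B->D: in-degree(D)=2, level(D)>=1
    B->E: in-degree(E)=2, level(E)>=1
  process F: level=0
    F->A: in-degree(A)=0, level(A)=1, enqueue
    F->C: in-degree(C)=1, level(C)>=1
    F->E: in-degree(E)=1, level(E)>=1
  process A: level=1
    A->C: in-degree(C)=0, level(C)=2, enqueue
    A->D: in-degree(D)=1, level(D)>=2
    A->E: in-degree(E)=0, level(E)=2, enqueue
  process C: level=2
    C->D: in-degree(D)=0, level(D)=3, enqueue
  process E: level=2
  process D: level=3
All levels: A:1, B:0, C:2, D:3, E:2, F:0
level(D) = 3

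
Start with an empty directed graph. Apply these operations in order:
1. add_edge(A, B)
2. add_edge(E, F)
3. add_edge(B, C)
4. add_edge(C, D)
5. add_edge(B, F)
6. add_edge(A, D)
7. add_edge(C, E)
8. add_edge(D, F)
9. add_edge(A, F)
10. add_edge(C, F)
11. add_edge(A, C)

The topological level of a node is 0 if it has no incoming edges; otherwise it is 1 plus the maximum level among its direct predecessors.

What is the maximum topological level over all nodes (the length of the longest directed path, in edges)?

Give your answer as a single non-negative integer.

Answer: 4

Derivation:
Op 1: add_edge(A, B). Edges now: 1
Op 2: add_edge(E, F). Edges now: 2
Op 3: add_edge(B, C). Edges now: 3
Op 4: add_edge(C, D). Edges now: 4
Op 5: add_edge(B, F). Edges now: 5
Op 6: add_edge(A, D). Edges now: 6
Op 7: add_edge(C, E). Edges now: 7
Op 8: add_edge(D, F). Edges now: 8
Op 9: add_edge(A, F). Edges now: 9
Op 10: add_edge(C, F). Edges now: 10
Op 11: add_edge(A, C). Edges now: 11
Compute levels (Kahn BFS):
  sources (in-degree 0): A
  process A: level=0
    A->B: in-degree(B)=0, level(B)=1, enqueue
    A->C: in-degree(C)=1, level(C)>=1
    A->D: in-degree(D)=1, level(D)>=1
    A->F: in-degree(F)=4, level(F)>=1
  process B: level=1
    B->C: in-degree(C)=0, level(C)=2, enqueue
    B->F: in-degree(F)=3, level(F)>=2
  process C: level=2
    C->D: in-degree(D)=0, level(D)=3, enqueue
    C->E: in-degree(E)=0, level(E)=3, enqueue
    C->F: in-degree(F)=2, level(F)>=3
  process D: level=3
    D->F: in-degree(F)=1, level(F)>=4
  process E: level=3
    E->F: in-degree(F)=0, level(F)=4, enqueue
  process F: level=4
All levels: A:0, B:1, C:2, D:3, E:3, F:4
max level = 4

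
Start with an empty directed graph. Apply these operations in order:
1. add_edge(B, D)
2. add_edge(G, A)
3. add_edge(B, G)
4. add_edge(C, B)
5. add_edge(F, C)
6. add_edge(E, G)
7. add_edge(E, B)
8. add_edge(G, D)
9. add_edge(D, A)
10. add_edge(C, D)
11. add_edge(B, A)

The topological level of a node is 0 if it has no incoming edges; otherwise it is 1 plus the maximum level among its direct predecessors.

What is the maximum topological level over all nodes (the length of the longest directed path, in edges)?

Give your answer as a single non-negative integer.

Answer: 5

Derivation:
Op 1: add_edge(B, D). Edges now: 1
Op 2: add_edge(G, A). Edges now: 2
Op 3: add_edge(B, G). Edges now: 3
Op 4: add_edge(C, B). Edges now: 4
Op 5: add_edge(F, C). Edges now: 5
Op 6: add_edge(E, G). Edges now: 6
Op 7: add_edge(E, B). Edges now: 7
Op 8: add_edge(G, D). Edges now: 8
Op 9: add_edge(D, A). Edges now: 9
Op 10: add_edge(C, D). Edges now: 10
Op 11: add_edge(B, A). Edges now: 11
Compute levels (Kahn BFS):
  sources (in-degree 0): E, F
  process E: level=0
    E->B: in-degree(B)=1, level(B)>=1
    E->G: in-degree(G)=1, level(G)>=1
  process F: level=0
    F->C: in-degree(C)=0, level(C)=1, enqueue
  process C: level=1
    C->B: in-degree(B)=0, level(B)=2, enqueue
    C->D: in-degree(D)=2, level(D)>=2
  process B: level=2
    B->A: in-degree(A)=2, level(A)>=3
    B->D: in-degree(D)=1, level(D)>=3
    B->G: in-degree(G)=0, level(G)=3, enqueue
  process G: level=3
    G->A: in-degree(A)=1, level(A)>=4
    G->D: in-degree(D)=0, level(D)=4, enqueue
  process D: level=4
    D->A: in-degree(A)=0, level(A)=5, enqueue
  process A: level=5
All levels: A:5, B:2, C:1, D:4, E:0, F:0, G:3
max level = 5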